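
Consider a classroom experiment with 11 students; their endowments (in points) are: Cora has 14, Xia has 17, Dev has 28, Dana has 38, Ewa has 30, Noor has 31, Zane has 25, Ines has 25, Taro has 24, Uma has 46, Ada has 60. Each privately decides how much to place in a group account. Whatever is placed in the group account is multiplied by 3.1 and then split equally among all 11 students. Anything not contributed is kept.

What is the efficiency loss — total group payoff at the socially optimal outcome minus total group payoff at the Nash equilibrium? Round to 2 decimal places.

The private return per contributed unit is 3.1/11 = 0.2818 < 1 for every player regardless of endowment, so the Nash equilibrium is zero contribution and the group total is Σ E_j = 14 + 17 + 28 + 38 + 30 + 31 + 25 + 25 + 24 + 46 + 60 = 338.
Each contributed unit returns 3.100 to the group, so the social optimum is full contribution by everyone: group total = 3.100 × 338 = 1047.80.
Efficiency loss = (3.100 − 1) × 338 = 709.80.

709.80 points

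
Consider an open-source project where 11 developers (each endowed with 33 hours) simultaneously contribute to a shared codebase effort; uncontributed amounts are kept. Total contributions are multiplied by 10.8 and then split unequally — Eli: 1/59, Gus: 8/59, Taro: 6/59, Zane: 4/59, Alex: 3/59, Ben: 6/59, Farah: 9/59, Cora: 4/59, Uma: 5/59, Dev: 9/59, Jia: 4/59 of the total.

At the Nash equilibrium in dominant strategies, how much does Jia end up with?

153.81 hours

Each unit j contributes comes back to j as 10.8 × (j's share), so j prefers to contribute only if that share exceeds 1/10.8 = 0.0926; otherwise keeping the unit dominates.
Gus, Taro, Ben, Farah and Dev are above the threshold, contributing 33 each; the remaining 6 contribute 0. Total contributed: 165.
Jia keeps 33 and receives 10.8 × 165 × 4/59 = 120.81 from the shared codebase effort, for a payoff of 153.81.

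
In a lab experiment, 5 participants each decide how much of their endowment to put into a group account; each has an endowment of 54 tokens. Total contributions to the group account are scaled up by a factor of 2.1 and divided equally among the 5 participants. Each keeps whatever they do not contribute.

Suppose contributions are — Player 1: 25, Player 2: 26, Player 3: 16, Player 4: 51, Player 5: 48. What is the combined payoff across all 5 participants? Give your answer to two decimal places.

Total contributed: 25 + 26 + 16 + 51 + 48 = 166; total kept: 5 × 54 − 166 = 104.
The group account pays out 2.1 × 166 = 348.60 in aggregate.
Group total = 104 + 348.60 = 452.60.

452.60 tokens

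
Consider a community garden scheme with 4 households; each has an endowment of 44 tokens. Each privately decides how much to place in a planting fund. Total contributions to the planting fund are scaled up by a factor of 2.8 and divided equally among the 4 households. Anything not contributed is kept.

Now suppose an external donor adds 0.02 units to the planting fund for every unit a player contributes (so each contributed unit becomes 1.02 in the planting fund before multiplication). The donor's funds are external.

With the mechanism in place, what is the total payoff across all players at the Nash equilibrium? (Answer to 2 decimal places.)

176.00 tokens

Even with the mechanism, each unit contributed returns only 2.8 × 1.02 / 4 = 0.7140 per unit of net cost, so contributing nothing is still dominant.
At the Nash equilibrium no one contributes; group total payoff = 4 × 44 = 176.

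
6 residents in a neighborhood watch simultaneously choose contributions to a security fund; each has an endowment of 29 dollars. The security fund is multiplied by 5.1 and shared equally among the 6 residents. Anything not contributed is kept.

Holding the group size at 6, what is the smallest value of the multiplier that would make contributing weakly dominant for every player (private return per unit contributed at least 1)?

A contributed unit returns (multiplier)/6 to its contributor.
This reaches 1 exactly when the multiplier is 6.

6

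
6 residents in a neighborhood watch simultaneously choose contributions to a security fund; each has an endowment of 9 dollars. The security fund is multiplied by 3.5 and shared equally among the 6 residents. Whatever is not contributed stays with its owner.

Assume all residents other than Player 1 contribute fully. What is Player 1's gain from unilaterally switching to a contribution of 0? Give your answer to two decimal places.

3.75 dollars

Switching from a contribution of 9 to 0 lets Player 1 keep an extra 9 dollars, but lowers the security fund by 9, which costs Player 1 their own share of that drop: 3.5/6 × 9 = 5.25.
Net gain = 9 − 5.25 = 3.75. The private return per contributed unit (0.5833) is below 1, so free-riding is indeed the best response regardless of what the others do.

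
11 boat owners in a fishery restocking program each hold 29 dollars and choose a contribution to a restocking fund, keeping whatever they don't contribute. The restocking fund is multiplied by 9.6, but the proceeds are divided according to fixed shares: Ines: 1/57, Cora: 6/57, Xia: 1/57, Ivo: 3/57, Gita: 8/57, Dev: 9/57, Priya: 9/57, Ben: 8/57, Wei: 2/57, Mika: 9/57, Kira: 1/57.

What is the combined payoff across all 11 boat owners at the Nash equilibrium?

Each unit j contributes comes back to j as 9.6 × (j's share), so j prefers to contribute only if that share exceeds 1/9.6 = 0.1042; otherwise keeping the unit dominates.
The shares above 0.1042 belong to Cora, Gita, Dev, Priya, Ben and Mika, contributing 29 each; the remaining 5 contribute 0. Total contributed: 174.
The restocking fund pays out 9.6 × 174 = 1670.40 in total (split across the unequal shares, but the aggregate is all that matters for the group sum).
The 5 free-riders keep 29 each, adding 145. Group total = 145 + 1670.40 = 1815.40.

1815.40 dollars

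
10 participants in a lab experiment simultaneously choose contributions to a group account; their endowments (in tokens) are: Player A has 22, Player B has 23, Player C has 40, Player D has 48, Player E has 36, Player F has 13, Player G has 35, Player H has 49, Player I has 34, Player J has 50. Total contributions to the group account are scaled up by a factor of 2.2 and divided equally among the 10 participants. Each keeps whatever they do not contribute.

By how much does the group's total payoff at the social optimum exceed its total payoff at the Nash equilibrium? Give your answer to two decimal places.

420.00 tokens

The private return per contributed unit is 2.2/10 = 0.2200 < 1 for every player regardless of endowment, so the Nash equilibrium is zero contribution and the group total is Σ E_j = 22 + 23 + 40 + 48 + 36 + 13 + 35 + 49 + 34 + 50 = 350.
Each contributed unit returns 2.200 to the group, so the social optimum is full contribution by everyone: group total = 2.200 × 350 = 770.00.
Efficiency loss = (2.200 − 1) × 350 = 420.00.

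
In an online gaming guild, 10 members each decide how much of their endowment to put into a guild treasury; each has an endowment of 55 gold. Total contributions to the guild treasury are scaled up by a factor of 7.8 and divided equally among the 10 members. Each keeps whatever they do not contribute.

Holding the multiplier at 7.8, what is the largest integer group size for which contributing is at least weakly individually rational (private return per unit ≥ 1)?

Private return per unit is 7.8/(group size), which is ≥ 1 whenever the group size is ≤ 7.8.
The largest such integer is 7.

7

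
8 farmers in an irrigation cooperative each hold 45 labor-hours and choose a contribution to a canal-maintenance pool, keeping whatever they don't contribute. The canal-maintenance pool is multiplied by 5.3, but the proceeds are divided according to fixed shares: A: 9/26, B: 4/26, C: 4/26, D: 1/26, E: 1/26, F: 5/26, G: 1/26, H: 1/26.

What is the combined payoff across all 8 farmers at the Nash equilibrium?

747.00 labor-hours

Each unit j contributes comes back to j as 5.3 × (j's share), so j prefers to contribute only if that share exceeds 1/5.3 = 0.1887; otherwise keeping the unit dominates.
The shares above 0.1887 belong to A and F, contributing 45 each; the remaining 6 contribute 0. Total contributed: 90.
The canal-maintenance pool pays out 5.3 × 90 = 477.00 in total (split across the unequal shares, but the aggregate is all that matters for the group sum).
The 6 free-riders keep 45 each, adding 270. Group total = 270 + 477.00 = 747.00.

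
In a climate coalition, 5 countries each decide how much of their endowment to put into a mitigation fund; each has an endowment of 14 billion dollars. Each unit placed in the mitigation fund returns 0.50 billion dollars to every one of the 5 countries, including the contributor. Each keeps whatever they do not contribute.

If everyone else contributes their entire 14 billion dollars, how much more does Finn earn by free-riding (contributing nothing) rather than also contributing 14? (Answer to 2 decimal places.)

Switching from a contribution of 14 to 0 lets Finn keep an extra 14 billion dollars, but lowers the mitigation fund by 14, which costs Finn their own share of that drop: 0.50 × 14 = 7.00.
Net gain = 14 − 7.00 = 7.00. The private return per contributed unit (0.50) is below 1, so free-riding is indeed the best response regardless of what the others do.

7.00 billion dollars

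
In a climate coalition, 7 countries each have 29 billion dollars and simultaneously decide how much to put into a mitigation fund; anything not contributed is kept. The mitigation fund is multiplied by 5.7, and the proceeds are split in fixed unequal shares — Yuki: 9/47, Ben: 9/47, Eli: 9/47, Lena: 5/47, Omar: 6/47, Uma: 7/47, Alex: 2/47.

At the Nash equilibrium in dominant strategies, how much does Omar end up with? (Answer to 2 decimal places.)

92.31 billion dollars

Each unit j contributes comes back to j as 5.7 × (j's share), so j prefers to contribute only if that share exceeds 1/5.7 = 0.1754; otherwise keeping the unit dominates.
The shares above 0.1754 belong to Yuki, Ben and Eli, contributing 29 each; the remaining 4 contribute 0. Total contributed: 87.
Omar keeps 29 and receives 5.7 × 87 × 6/47 = 63.31 from the mitigation fund, for a payoff of 92.31.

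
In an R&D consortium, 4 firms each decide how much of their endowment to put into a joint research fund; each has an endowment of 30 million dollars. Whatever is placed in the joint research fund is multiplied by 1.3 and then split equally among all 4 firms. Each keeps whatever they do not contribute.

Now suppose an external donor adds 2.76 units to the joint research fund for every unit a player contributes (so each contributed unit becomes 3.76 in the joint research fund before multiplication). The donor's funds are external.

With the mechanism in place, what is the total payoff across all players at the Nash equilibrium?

586.56 million dollars

With the mechanism, a contributed unit returns 1.3 × 3.76 / 4 = 1.2220 per unit of net cost to the contributor — now above 1 — so contributing fully is weakly dominant for every player.
So the Nash equilibrium is full contribution by all 4; the group earns 1.3 × 3.76 × 120 = 586.56.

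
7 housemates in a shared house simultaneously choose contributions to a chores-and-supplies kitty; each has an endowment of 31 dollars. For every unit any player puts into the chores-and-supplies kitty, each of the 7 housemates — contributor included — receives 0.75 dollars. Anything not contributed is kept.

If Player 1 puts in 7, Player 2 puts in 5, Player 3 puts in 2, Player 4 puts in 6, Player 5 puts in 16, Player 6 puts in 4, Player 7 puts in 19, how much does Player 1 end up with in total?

68.25 dollars

Total contributed: 7 + 5 + 2 + 6 + 16 + 4 + 19 = 59.
Each receives 0.75 × 59 = 44.25 from the chores-and-supplies kitty.
Player 1 keeps 31 − 7 = 24, so Player 1's payoff is 24 + 44.25 = 68.25.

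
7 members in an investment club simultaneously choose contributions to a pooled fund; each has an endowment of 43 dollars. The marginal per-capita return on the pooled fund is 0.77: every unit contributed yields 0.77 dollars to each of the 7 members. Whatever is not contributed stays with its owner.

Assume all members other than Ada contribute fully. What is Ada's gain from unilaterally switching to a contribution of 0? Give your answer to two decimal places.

Switching from a contribution of 43 to 0 lets Ada keep an extra 43 dollars, but lowers the pooled fund by 43, which costs Ada their own share of that drop: 0.77 × 43 = 33.11.
Net gain = 43 − 33.11 = 9.89. The private return per contributed unit (0.77) is below 1, so free-riding is indeed the best response regardless of what the others do.

9.89 dollars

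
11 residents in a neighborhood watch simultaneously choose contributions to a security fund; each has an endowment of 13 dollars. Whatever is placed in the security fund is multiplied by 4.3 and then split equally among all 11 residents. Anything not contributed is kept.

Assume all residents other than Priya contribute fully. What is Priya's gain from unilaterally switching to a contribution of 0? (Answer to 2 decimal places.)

Switching from a contribution of 13 to 0 lets Priya keep an extra 13 dollars, but lowers the security fund by 13, which costs Priya their own share of that drop: 4.3/11 × 13 = 5.08.
Net gain = 13 − 5.08 = 7.92. The private return per contributed unit (0.3909) is below 1, so free-riding is indeed the best response regardless of what the others do.

7.92 dollars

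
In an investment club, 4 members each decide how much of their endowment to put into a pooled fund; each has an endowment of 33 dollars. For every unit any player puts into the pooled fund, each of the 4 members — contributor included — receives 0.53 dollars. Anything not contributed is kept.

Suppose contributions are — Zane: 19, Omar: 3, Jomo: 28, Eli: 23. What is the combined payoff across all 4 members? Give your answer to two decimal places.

213.76 dollars

Total contributed: 19 + 3 + 28 + 23 = 73; total kept: 4 × 33 − 73 = 59.
The pooled fund pays out 0.53 × 4 × 73 = 154.76 in aggregate.
Group total = 59 + 154.76 = 213.76.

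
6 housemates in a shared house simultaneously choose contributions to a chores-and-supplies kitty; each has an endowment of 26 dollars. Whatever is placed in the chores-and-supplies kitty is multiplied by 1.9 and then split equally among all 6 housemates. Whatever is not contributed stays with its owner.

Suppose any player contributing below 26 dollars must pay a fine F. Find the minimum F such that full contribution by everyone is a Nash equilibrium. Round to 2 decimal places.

Given the others contribute fully, the best deviation is to contribute 0 (any partial contribution still incurs the fine and gives up units whose private return 0.3167 is below 1).
Deviating from 26 to 0 saves 26 dollars but forfeits the deviator's share of the drop in the chores-and-supplies kitty: 1.9/6 × 26 = 8.23.
So the deviation gain is 26 − 8.23 = 17.77, and the fine must be at least 17.77 dollars to wipe it out.

17.77 dollars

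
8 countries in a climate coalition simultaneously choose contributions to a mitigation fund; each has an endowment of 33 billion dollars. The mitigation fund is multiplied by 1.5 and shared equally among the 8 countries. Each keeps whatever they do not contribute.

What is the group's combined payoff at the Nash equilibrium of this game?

Each contributed unit returns 1.5/8 = 0.1875 to its contributor — below 1 — so contributing 0 is dominant for every player. At the Nash equilibrium everyone keeps their 33, and the group total is 8 × 33 = 264.

264.00 billion dollars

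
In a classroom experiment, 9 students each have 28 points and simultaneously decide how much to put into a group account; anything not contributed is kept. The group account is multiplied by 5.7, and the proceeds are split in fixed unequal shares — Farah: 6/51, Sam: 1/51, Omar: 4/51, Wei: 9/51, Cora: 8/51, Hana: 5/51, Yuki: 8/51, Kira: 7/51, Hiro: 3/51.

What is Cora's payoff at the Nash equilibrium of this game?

53.04 points

Player j's private return per contributed unit is 5.7 × (j's share). Contributing is weakly dominant for j when that share is at least 1/5.7 = 0.1754, and contributing 0 is dominant otherwise.
Wei alone (share 9/51) is above the threshold, contributing 28; the remaining 8 contribute 0. Total contributed: 28.
Cora keeps 28 and receives 5.7 × 28 × 8/51 = 25.04 from the group account, for a payoff of 53.04.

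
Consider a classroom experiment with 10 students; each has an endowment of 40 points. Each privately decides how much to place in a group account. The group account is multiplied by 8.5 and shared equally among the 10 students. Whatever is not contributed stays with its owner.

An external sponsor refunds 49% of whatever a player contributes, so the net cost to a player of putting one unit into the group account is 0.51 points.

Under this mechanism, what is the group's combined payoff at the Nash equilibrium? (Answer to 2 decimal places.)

Under the mechanism each unit contributed yields (8.5/10) / 0.51 = 1.6667 back to its contributor per unit of net cost, which exceeds 1, making full contribution the dominant choice for everyone.
So the Nash equilibrium is full contribution by all 10; the group earns 10 × (40 × 0.49 + 8.5 × 40) = 3596.00.

3596.00 points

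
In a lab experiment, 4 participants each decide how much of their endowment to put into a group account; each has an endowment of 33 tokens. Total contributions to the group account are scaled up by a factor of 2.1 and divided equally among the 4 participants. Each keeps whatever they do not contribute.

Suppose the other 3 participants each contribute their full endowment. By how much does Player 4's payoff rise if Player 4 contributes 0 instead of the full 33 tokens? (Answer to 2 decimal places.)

15.68 tokens

Switching from a contribution of 33 to 0 lets Player 4 keep an extra 33 tokens, but lowers the group account by 33, which costs Player 4 their own share of that drop: 2.1/4 × 33 = 17.32.
Net gain = 33 − 17.32 = 15.68. The private return per contributed unit (0.5250) is below 1, so free-riding is indeed the best response regardless of what the others do.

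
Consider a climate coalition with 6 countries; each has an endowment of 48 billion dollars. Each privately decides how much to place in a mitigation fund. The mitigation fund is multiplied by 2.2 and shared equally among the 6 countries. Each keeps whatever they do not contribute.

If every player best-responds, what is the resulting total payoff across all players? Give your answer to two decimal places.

288.00 billion dollars

Each contributed unit returns 2.2/6 = 0.3667 to its contributor — below 1 — so contributing 0 is dominant for every player. At the Nash equilibrium everyone keeps their 48, and the group total is 6 × 48 = 288.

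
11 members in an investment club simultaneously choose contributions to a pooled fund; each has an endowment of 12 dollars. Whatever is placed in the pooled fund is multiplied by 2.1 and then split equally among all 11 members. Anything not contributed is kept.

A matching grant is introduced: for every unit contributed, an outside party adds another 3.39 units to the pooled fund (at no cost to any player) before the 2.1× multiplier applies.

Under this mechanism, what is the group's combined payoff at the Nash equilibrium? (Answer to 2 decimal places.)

Even with the mechanism, each unit contributed returns only 2.1 × 4.39 / 11 = 0.8381 per unit of net cost, so contributing nothing is still dominant.
Everyone keeps their endowment and the group total is 11 × 12 = 132.

132.00 dollars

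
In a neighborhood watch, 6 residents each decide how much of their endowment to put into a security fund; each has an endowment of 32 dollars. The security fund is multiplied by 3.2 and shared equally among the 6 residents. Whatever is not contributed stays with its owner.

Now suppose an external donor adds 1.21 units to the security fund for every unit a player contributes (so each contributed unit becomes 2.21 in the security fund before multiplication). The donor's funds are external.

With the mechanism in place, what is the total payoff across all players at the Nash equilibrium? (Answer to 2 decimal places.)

Under the mechanism each unit contributed yields 3.2 × 2.21 / 6 = 1.1787 back to its contributor per unit of net cost, which exceeds 1, making full contribution the dominant choice for everyone.
So the Nash equilibrium is full contribution by all 6; the group earns 3.2 × 2.21 × 192 = 1357.82.

1357.82 dollars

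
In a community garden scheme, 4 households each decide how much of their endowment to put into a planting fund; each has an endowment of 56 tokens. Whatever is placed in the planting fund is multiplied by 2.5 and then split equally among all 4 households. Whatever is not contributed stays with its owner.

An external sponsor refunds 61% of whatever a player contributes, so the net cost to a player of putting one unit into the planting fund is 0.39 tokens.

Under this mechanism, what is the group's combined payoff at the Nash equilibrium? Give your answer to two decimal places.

With the mechanism, a contributed unit returns (2.5/4) / 0.39 = 1.6026 per unit of net cost to the contributor — now above 1 — so contributing fully is weakly dominant for every player.
At the Nash equilibrium everyone contributes 56. Group total payoff = 4 × (56 × 0.61 + 2.5 × 56) = 696.64.

696.64 tokens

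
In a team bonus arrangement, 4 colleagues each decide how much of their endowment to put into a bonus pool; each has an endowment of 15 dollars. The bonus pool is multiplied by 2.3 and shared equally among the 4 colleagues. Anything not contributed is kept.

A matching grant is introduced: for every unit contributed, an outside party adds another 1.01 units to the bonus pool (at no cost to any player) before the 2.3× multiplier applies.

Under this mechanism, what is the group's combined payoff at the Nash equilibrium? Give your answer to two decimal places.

277.38 dollars

Under the mechanism each unit contributed yields 2.3 × 2.01 / 4 = 1.1558 back to its contributor per unit of net cost, which exceeds 1, making full contribution the dominant choice for everyone.
So the Nash equilibrium is full contribution by all 4; the group earns 2.3 × 2.01 × 60 = 277.38.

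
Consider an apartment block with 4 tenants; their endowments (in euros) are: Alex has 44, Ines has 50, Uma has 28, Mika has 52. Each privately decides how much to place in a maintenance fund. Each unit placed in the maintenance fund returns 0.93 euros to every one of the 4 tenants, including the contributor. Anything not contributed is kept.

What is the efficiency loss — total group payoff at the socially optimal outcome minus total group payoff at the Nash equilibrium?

473.28 euros

The private return per contributed unit is 0.93 < 1 for everyone, so the Nash equilibrium is zero contribution and the group total is Σ E_j = 44 + 50 + 28 + 52 = 174.
Each contributed unit returns 3.720 to the group, so the social optimum is full contribution by everyone: group total = 3.720 × 174 = 647.28.
Efficiency loss = (3.720 − 1) × 174 = 473.28.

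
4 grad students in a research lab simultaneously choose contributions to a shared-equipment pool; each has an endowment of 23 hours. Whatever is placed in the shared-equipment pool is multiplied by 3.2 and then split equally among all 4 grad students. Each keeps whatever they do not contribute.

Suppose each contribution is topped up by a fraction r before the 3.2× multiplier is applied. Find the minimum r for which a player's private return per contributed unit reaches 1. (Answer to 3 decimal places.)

0.250

With matching at rate r, one contributed unit becomes (1 + r) in the shared-equipment pool and returns 3.2 × (1 + r) / 4 to the contributor.
Setting this equal to 1: 1 + r = 4/3.2 = 1.2500.
So the minimum matching rate is r = 1.2500 − 1 = 0.250.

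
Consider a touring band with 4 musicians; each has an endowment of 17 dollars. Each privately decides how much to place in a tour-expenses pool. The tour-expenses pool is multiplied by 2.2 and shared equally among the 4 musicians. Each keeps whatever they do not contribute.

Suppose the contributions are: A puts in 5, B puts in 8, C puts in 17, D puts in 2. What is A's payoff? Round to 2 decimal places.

Total contributed: 5 + 8 + 17 + 2 = 32.
Each receives 2.2 × 32 / 4 = 17.60 from the tour-expenses pool.
A keeps 17 − 5 = 12, so A's payoff is 12 + 17.60 = 29.60.

29.60 dollars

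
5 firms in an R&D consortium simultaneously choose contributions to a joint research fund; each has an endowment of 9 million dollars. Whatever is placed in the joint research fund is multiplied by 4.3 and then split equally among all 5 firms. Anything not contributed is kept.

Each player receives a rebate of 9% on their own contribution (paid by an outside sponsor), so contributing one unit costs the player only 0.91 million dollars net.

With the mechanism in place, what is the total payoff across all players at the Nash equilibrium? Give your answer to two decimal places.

45.00 million dollars

Even with the mechanism, each unit contributed returns only (4.3/5) / 0.91 = 0.9451 per unit of net cost, so contributing nothing is still dominant.
At the Nash equilibrium no one contributes; group total payoff = 5 × 9 = 45.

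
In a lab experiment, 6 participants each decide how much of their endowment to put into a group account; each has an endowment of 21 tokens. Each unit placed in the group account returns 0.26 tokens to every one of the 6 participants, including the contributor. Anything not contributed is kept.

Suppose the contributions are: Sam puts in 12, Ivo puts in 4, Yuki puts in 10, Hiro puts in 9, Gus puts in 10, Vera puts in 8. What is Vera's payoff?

26.78 tokens

Total contributed: 12 + 4 + 10 + 9 + 10 + 8 = 53.
Each receives 0.26 × 53 = 13.78 from the group account.
Vera keeps 21 − 8 = 13, so Vera's payoff is 13 + 13.78 = 26.78.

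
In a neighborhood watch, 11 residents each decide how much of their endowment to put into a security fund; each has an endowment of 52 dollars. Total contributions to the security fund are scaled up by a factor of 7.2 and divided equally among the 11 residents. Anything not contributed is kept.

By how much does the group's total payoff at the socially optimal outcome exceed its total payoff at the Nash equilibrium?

Each contributed unit returns 7.2/11 = 0.6545 to its contributor — below 1 — so contributing 0 is dominant for every player. At the Nash equilibrium everyone keeps their 52, and the group total is 11 × 52 = 572.
Each contributed unit returns 7.200 to the group as a whole (0.6545 to each of 11 players), which exceeds 1, so the social optimum is full contribution: group total = 7.200 × 572 = 4118.40.
Efficiency loss = 4118.40 − 572 = 3546.40.

3546.40 dollars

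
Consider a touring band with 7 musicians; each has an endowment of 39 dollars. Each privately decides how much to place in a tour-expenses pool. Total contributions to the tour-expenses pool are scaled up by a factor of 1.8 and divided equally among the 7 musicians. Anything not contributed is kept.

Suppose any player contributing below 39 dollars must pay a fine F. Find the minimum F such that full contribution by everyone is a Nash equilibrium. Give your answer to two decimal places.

28.97 dollars

Given the others contribute fully, the best deviation is to contribute 0 (any partial contribution still incurs the fine and gives up units whose private return 0.2571 is below 1).
Deviating from 39 to 0 saves 39 dollars but forfeits the deviator's share of the drop in the tour-expenses pool: 1.8/7 × 39 = 10.03.
So the deviation gain is 39 − 10.03 = 28.97, and the fine must be at least 28.97 dollars to wipe it out.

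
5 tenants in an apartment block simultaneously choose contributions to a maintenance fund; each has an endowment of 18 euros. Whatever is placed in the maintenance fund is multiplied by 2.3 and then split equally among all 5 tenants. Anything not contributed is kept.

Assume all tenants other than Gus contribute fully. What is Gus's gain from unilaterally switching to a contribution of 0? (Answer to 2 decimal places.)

Switching from a contribution of 18 to 0 lets Gus keep an extra 18 euros, but lowers the maintenance fund by 18, which costs Gus their own share of that drop: 2.3/5 × 18 = 8.28.
Net gain = 18 − 8.28 = 9.72. The private return per contributed unit (0.4600) is below 1, so free-riding is indeed the best response regardless of what the others do.

9.72 euros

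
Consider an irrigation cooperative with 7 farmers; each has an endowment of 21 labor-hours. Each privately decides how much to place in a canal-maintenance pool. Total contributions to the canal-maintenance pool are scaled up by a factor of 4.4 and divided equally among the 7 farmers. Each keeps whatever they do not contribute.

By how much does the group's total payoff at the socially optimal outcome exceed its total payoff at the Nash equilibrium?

Each contributed unit returns 4.4/7 = 0.6286 to its contributor — below 1 — so contributing 0 is dominant for every player. At the Nash equilibrium everyone keeps their 21, and the group total is 7 × 21 = 147.
Each contributed unit returns 4.400 to the group as a whole (0.6286 to each of 7 players), which exceeds 1, so the social optimum is full contribution: group total = 4.400 × 147 = 646.80.
Efficiency loss = 646.80 − 147 = 499.80.

499.80 labor-hours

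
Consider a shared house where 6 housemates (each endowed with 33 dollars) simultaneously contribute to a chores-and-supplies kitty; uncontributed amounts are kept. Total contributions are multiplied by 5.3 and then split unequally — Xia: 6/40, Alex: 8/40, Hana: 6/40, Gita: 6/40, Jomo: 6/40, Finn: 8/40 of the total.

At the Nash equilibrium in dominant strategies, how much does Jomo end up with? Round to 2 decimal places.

For player j, contributing a unit is worthwhile iff 5.3 × (j's share) ≥ 1, i.e. iff j's share is at least 0.1887.
Alex and Finn clear that bar, contributing 33 each; the remaining 4 contribute 0. Total contributed: 66.
Jomo keeps 33 and receives 5.3 × 66 × 6/40 = 52.47 from the chores-and-supplies kitty, for a payoff of 85.47.

85.47 dollars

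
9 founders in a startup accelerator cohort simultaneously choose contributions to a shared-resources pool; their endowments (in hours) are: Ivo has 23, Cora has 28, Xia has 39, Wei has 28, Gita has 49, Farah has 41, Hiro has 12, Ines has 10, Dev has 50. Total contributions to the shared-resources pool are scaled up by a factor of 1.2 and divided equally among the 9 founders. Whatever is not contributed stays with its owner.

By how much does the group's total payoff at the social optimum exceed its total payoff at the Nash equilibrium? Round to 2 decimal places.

The private return per contributed unit is 1.2/9 = 0.1333 < 1 for every player regardless of endowment, so the Nash equilibrium is zero contribution and the group total is Σ E_j = 23 + 28 + 39 + 28 + 49 + 41 + 12 + 10 + 50 = 280.
Each contributed unit returns 1.200 to the group, so the social optimum is full contribution by everyone: group total = 1.200 × 280 = 336.00.
Efficiency loss = (1.200 − 1) × 280 = 56.00.

56.00 hours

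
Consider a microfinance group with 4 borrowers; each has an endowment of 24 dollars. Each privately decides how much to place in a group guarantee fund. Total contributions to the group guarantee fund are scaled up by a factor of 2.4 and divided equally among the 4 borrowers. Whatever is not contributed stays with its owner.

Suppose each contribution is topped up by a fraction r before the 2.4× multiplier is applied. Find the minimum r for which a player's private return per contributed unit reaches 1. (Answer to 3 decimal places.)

With matching at rate r, one contributed unit becomes (1 + r) in the group guarantee fund and returns 2.4 × (1 + r) / 4 to the contributor.
Setting this equal to 1: 1 + r = 4/2.4 = 1.6667.
So the minimum matching rate is r = 1.6667 − 1 = 0.667.

0.667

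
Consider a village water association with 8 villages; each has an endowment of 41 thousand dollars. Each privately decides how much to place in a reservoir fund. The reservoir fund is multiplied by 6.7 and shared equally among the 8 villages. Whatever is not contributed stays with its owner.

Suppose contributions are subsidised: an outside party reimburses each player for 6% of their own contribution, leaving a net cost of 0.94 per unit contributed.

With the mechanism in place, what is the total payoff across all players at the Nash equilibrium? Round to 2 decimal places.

328.00 thousand dollars

Even with the mechanism, each unit contributed returns only (6.7/8) / 0.94 = 0.8910 per unit of net cost, so contributing nothing is still dominant.
Everyone keeps their endowment and the group total is 8 × 41 = 328.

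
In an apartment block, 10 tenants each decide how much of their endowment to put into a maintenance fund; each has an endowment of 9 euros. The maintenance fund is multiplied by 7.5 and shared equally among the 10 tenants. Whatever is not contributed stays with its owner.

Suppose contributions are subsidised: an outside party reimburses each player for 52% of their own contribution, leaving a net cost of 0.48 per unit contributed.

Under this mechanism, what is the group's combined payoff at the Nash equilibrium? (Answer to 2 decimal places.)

721.80 euros

Under the mechanism each unit contributed yields (7.5/10) / 0.48 = 1.5625 back to its contributor per unit of net cost, which exceeds 1, making full contribution the dominant choice for everyone.
So the Nash equilibrium is full contribution by all 10; the group earns 10 × (9 × 0.52 + 7.5 × 9) = 721.80.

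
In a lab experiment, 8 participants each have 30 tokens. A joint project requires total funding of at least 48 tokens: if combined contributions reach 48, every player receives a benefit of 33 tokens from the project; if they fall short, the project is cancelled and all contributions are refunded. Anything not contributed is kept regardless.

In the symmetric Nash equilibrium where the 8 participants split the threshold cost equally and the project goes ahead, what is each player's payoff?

57 tokens

Equal share of the threshold: 48/8 = 6.
At this profile no one gains by cutting their contribution: any cut drops the total below 48, the project is cancelled, contributions are refunded, and the deviator ends with 30, which is less than 30 − 6 + 33 = 57. Contributing more than 6 just wastes the excess. So contributing exactly 6 is a best response.
Each player's payoff: 30 − 6 + 33 = 57.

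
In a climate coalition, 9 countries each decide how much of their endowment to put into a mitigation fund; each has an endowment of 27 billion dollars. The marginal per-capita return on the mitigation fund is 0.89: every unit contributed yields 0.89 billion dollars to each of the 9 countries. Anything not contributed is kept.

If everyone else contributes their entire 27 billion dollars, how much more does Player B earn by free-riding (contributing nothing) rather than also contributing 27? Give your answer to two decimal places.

2.97 billion dollars

Switching from a contribution of 27 to 0 lets Player B keep an extra 27 billion dollars, but lowers the mitigation fund by 27, which costs Player B their own share of that drop: 0.89 × 27 = 24.03.
Net gain = 27 − 24.03 = 2.97. The private return per contributed unit (0.89) is below 1, so free-riding is indeed the best response regardless of what the others do.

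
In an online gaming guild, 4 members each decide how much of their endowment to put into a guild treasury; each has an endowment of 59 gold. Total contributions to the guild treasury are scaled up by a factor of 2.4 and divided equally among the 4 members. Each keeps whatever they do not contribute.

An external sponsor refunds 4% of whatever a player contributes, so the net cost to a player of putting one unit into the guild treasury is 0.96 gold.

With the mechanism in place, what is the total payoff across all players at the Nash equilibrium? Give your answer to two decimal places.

236.00 gold

Even with the mechanism, each unit contributed returns only (2.4/4) / 0.96 = 0.6250 per unit of net cost, so contributing nothing is still dominant.
At the Nash equilibrium no one contributes; group total payoff = 4 × 59 = 236.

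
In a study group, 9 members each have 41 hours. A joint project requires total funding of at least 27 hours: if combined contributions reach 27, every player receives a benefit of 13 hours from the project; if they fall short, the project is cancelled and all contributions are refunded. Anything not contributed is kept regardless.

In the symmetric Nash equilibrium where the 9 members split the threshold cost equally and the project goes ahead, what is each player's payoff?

Equal share of the threshold: 27/9 = 3.
At this profile no one gains by cutting their contribution: any cut drops the total below 27, the project is cancelled, contributions are refunded, and the deviator ends with 41, which is less than 41 − 3 + 13 = 51. Contributing more than 3 just wastes the excess. So contributing exactly 3 is a best response.
Each player's payoff: 41 − 3 + 13 = 51.

51 hours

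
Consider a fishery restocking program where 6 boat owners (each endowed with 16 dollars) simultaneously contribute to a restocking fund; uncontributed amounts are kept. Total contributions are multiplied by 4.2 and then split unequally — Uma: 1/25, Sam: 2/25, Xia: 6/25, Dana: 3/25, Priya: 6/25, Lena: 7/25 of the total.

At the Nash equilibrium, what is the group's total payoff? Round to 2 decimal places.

249.60 dollars

For player j, contributing a unit is worthwhile iff 4.2 × (j's share) ≥ 1, i.e. iff j's share is at least 0.2381.
Xia, Priya and Lena are above the threshold, contributing 16 each; the remaining 3 contribute 0. Total contributed: 48.
The restocking fund pays out 4.2 × 48 = 201.60 in total (split across the unequal shares, but the aggregate is all that matters for the group sum).
The 3 free-riders keep 16 each, adding 48. Group total = 48 + 201.60 = 249.60.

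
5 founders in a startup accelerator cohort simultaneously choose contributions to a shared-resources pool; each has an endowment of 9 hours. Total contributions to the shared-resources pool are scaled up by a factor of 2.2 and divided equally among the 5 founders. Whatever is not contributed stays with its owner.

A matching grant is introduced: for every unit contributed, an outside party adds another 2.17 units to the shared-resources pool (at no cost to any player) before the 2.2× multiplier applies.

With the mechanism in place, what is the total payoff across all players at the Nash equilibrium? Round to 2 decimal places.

The effective private return per unit is now 2.2 × 3.17 / 5 = 1.3948 > 1, so every player's dominant strategy flips to full contribution.
So the Nash equilibrium is full contribution by all 5; the group earns 2.2 × 3.17 × 45 = 313.83.

313.83 hours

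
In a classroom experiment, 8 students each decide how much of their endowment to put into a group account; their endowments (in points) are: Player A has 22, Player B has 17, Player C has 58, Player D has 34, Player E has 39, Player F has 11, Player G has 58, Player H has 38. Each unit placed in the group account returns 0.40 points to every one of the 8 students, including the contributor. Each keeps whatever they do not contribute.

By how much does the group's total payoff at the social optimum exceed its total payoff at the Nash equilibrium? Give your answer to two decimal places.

The private return per contributed unit is 0.40 < 1 for everyone, so the Nash equilibrium is zero contribution and the group total is Σ E_j = 22 + 17 + 58 + 34 + 39 + 11 + 58 + 38 = 277.
Each contributed unit returns 3.200 to the group, so the social optimum is full contribution by everyone: group total = 3.200 × 277 = 886.40.
Efficiency loss = (3.200 − 1) × 277 = 609.40.

609.40 points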